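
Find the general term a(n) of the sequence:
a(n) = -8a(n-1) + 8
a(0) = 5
First-order linear non-homogeneous.
Homogeneous solution: a_h(n) = A·(-8)^n.
Try constant particular solution a_p = K: K = -8K + 8 ⇒ K = \frac{8}{9}.
General: a(n) = A·(-8)^n + \frac{8}{9}.
Apply a(0) = 5: A + \frac{8}{9} = 5 ⇒ A = \frac{37}{9}.
So a(n) = \frac{37 \left(-8\right)^{n}}{9} + \frac{8}{9}.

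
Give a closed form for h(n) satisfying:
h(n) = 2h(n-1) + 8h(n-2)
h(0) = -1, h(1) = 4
Characteristic equation: x² - 2x - 8 = 0, which factors as (x - (-2))(x - (4)) = 0.
Roots r₁ = -2, r₂ = 4 (distinct).
General solution: h(n) = A·(-2)^n + B·(4)^n.
From h(0) = -1: A + B = -1.
From h(1) = 4: -2A + 4B = 4.
Solving: A = - \frac{4}{3}, B = \frac{1}{3}.
So h(n) = - \frac{4 \left(-2\right)^{n}}{3} + \frac{4^{n}}{3}.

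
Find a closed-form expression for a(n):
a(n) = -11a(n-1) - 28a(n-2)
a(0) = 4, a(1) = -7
Characteristic equation: x² + 11x + 28 = 0, which factors as (x - (-4))(x - (-7)) = 0.
Roots r₁ = -4, r₂ = -7 (distinct).
General solution: a(n) = A·(-4)^n + B·(-7)^n.
From a(0) = 4: A + B = 4.
From a(1) = -7: -4A - 7B = -7.
Solving: A = 7, B = -3.
So a(n) = 7 \left(-4\right)^{n} - 3 \left(-7\right)^{n}.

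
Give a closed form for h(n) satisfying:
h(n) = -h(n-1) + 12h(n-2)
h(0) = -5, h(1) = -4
Characteristic equation: x² + x - 12 = 0, which factors as (x - (3))(x - (-4)) = 0.
Roots r₁ = 3, r₂ = -4 (distinct).
General solution: h(n) = A·(3)^n + B·(-4)^n.
From h(0) = -5: A + B = -5.
From h(1) = -4: 3A - 4B = -4.
Solving: A = - \frac{24}{7}, B = - \frac{11}{7}.
So h(n) = - \frac{11 \left(-4\right)^{n}}{7} - \frac{24 \cdot 3^{n}}{7}.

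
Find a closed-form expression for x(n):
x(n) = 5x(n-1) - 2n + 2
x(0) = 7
First-order linear with linear forcing.
Homogeneous solution: x_h(n) = A·(5)^n.
Try particular x_p(n) = pn + q. Substituting:
  pn + q = 5(p(n-1) + q) - 2n + 2.
Matching the n-coefficient: p = 5p - 2 ⇒ p = \frac{1}{2}.
Matching constants: q = -5p + 5q + 2 ⇒ q = \frac{1}{8}.
General: x(n) = A·(5)^n + \frac{n}{2} + \frac{1}{8}.
Apply x(0) = 7: A + \frac{1}{8} = 7 ⇒ A = \frac{55}{8}.
So x(n) = \frac{55 \cdot 5^{n}}{8} + \frac{n}{2} + \frac{1}{8}.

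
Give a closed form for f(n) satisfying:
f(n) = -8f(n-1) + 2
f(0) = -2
First-order linear non-homogeneous.
Homogeneous solution: f_h(n) = A·(-8)^n.
Try constant particular solution f_p = K: K = -8K + 2 ⇒ K = \frac{2}{9}.
General: f(n) = A·(-8)^n + \frac{2}{9}.
Apply f(0) = -2: A + \frac{2}{9} = -2 ⇒ A = - \frac{20}{9}.
So f(n) = \frac{2}{9} - \frac{20 \left(-8\right)^{n}}{9}.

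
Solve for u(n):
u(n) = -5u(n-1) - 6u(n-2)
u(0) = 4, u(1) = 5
Characteristic equation: x² + 5x + 6 = 0, which factors as (x - (-3))(x - (-2)) = 0.
Roots r₁ = -3, r₂ = -2 (distinct).
General solution: u(n) = A·(-3)^n + B·(-2)^n.
From u(0) = 4: A + B = 4.
From u(1) = 5: -3A - 2B = 5.
Solving: A = -13, B = 17.
So u(n) = 17 \left(-2\right)^{n} - 13 \left(-3\right)^{n}.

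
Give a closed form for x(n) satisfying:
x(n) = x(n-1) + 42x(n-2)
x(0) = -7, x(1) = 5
Characteristic equation: x² - x - 42 = 0, which factors as (x - (7))(x - (-6)) = 0.
Roots r₁ = 7, r₂ = -6 (distinct).
General solution: x(n) = A·(7)^n + B·(-6)^n.
From x(0) = -7: A + B = -7.
From x(1) = 5: 7A - 6B = 5.
Solving: A = - \frac{37}{13}, B = - \frac{54}{13}.
So x(n) = - \frac{54 \left(-6\right)^{n}}{13} - \frac{37 \cdot 7^{n}}{13}.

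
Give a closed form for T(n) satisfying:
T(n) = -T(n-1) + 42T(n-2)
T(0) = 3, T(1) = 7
Characteristic equation: x² + x - 42 = 0, which factors as (x - (6))(x - (-7)) = 0.
Roots r₁ = 6, r₂ = -7 (distinct).
General solution: T(n) = A·(6)^n + B·(-7)^n.
From T(0) = 3: A + B = 3.
From T(1) = 7: 6A - 7B = 7.
Solving: A = \frac{28}{13}, B = \frac{11}{13}.
So T(n) = \frac{11 \left(-7\right)^{n}}{13} + \frac{28 \cdot 6^{n}}{13}.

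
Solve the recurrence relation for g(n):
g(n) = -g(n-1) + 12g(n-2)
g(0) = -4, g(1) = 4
Characteristic equation: x² + x - 12 = 0, which factors as (x - (-4))(x - (3)) = 0.
Roots r₁ = -4, r₂ = 3 (distinct).
General solution: g(n) = A·(-4)^n + B·(3)^n.
From g(0) = -4: A + B = -4.
From g(1) = 4: -4A + 3B = 4.
Solving: A = - \frac{16}{7}, B = - \frac{12}{7}.
So g(n) = - \frac{16 \left(-4\right)^{n}}{7} - \frac{12 \cdot 3^{n}}{7}.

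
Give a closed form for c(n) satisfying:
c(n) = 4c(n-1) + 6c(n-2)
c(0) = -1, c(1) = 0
Characteristic equation: x² - 4x - 6 = 0.
Discriminant Δ = (4)² + 4·(6) = 40.
Roots r₁,₂ = (4 ± √40)/2, so r₁ = 2 + \sqrt{10}, r₂ = 2 - \sqrt{10}.
General solution: c(n) = A·r₁^n + B·r₂^n.
From the initial conditions, A + B = -1 and r₁A + r₂B = 0.
Since r₁ - r₂ = √40: A = (0 - (-1)r₂)/√40 = - \frac{1}{2} + \frac{\sqrt{10}}{10}, and B = -1 - A = - \frac{1}{2} - \frac{\sqrt{10}}{10}.
So c(n) = \left(- \frac{1}{2} + \frac{\sqrt{10}}{10}\right)\left(2 + \sqrt{10}\right)^n + \left(- \frac{1}{2} - \frac{\sqrt{10}}{10}\right)\left(2 - \sqrt{10}\right)^n.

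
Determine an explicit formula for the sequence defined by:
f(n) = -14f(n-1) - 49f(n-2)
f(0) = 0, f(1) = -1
Characteristic equation: x² + 14x + 49 = 0, which is (x - (-7))².
Repeated root r = -7.
General solution: f(n) = (A + Bn)·(-7)^n.
From f(0) = 0: A = 0.
From f(1) = -1: (A + B)·(-7) = -1 ⇒ B = \frac{1}{7}.
So f(n) = \left(\frac{n}{7}\right) \cdot (-7)^n.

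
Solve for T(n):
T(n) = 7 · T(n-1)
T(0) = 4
Pure geometric recurrence with ratio 7.
By induction T(n) = T(0) · (7)^n = 4 \cdot 7^{n}.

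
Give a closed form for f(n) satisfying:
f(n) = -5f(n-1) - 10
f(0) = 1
First-order linear non-homogeneous.
Homogeneous solution: f_h(n) = A·(-5)^n.
Try constant particular solution f_p = K: K = -5K - 10 ⇒ K = - \frac{5}{3}.
General: f(n) = A·(-5)^n - \frac{5}{3}.
Apply f(0) = 1: A - \frac{5}{3} = 1 ⇒ A = \frac{8}{3}.
So f(n) = \frac{8 \left(-5\right)^{n}}{3} - \frac{5}{3}.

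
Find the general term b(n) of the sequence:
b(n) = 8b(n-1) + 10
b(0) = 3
First-order linear non-homogeneous.
Homogeneous solution: b_h(n) = A·(8)^n.
Try constant particular solution b_p = K: K = 8K + 10 ⇒ K = - \frac{10}{7}.
General: b(n) = A·(8)^n - \frac{10}{7}.
Apply b(0) = 3: A - \frac{10}{7} = 3 ⇒ A = \frac{31}{7}.
So b(n) = \frac{31 \cdot 8^{n}}{7} - \frac{10}{7}.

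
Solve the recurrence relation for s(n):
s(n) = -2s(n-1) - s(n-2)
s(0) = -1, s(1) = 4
Characteristic equation: x² + 2x + 1 = 0, which is (x - (-1))².
Repeated root r = -1.
General solution: s(n) = (A + Bn)·(-1)^n.
From s(0) = -1: A = -1.
From s(1) = 4: (A + B)·(-1) = 4 ⇒ B = -3.
So s(n) = \left(- 3 n - 1\right) \cdot (-1)^n.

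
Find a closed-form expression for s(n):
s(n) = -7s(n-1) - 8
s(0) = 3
First-order linear non-homogeneous.
Homogeneous solution: s_h(n) = A·(-7)^n.
Try constant particular solution s_p = K: K = -7K - 8 ⇒ K = -1.
General: s(n) = A·(-7)^n - 1.
Apply s(0) = 3: A - 1 = 3 ⇒ A = 4.
So s(n) = 4 \left(-7\right)^{n} - 1.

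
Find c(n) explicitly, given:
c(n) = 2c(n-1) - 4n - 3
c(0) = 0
First-order linear with linear forcing.
Homogeneous solution: c_h(n) = A·(2)^n.
Try particular c_p(n) = pn + q. Substituting:
  pn + q = 2(p(n-1) + q) - 4n - 3.
Matching the n-coefficient: p = 2p - 4 ⇒ p = 4.
Matching constants: q = -2p + 2q - 3 ⇒ q = 11.
General: c(n) = A·(2)^n + 4 n + 11.
Apply c(0) = 0: A + 11 = 0 ⇒ A = -11.
So c(n) = - 11 \cdot 2^{n} + 4 n + 11.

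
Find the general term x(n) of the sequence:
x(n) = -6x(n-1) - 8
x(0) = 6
First-order linear non-homogeneous.
Homogeneous solution: x_h(n) = A·(-6)^n.
Try constant particular solution x_p = K: K = -6K - 8 ⇒ K = - \frac{8}{7}.
General: x(n) = A·(-6)^n - \frac{8}{7}.
Apply x(0) = 6: A - \frac{8}{7} = 6 ⇒ A = \frac{50}{7}.
So x(n) = \frac{50 \left(-6\right)^{n}}{7} - \frac{8}{7}.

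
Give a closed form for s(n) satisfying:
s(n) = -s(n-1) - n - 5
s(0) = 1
First-order linear with linear forcing.
Homogeneous solution: s_h(n) = A·(-1)^n.
Try particular s_p(n) = pn + q. Substituting:
  pn + q = -(p(n-1) + q) - n - 5.
Matching the n-coefficient: p = -p - 1 ⇒ p = - \frac{1}{2}.
Matching constants: q = p - q - 5 ⇒ q = - \frac{11}{4}.
General: s(n) = A·(-1)^n - \frac{n}{2} - \frac{11}{4}.
Apply s(0) = 1: A - \frac{11}{4} = 1 ⇒ A = \frac{15}{4}.
So s(n) = \frac{15 \left(-1\right)^{n}}{4} - \frac{n}{2} - \frac{11}{4}.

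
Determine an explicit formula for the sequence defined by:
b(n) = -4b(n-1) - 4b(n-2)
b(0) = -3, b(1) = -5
Characteristic equation: x² + 4x + 4 = 0, which is (x - (-2))².
Repeated root r = -2.
General solution: b(n) = (A + Bn)·(-2)^n.
From b(0) = -3: A = -3.
From b(1) = -5: (A + B)·(-2) = -5 ⇒ B = \frac{11}{2}.
So b(n) = \left(\frac{11 n}{2} - 3\right) \cdot (-2)^n.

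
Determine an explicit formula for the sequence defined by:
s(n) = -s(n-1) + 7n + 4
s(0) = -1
First-order linear with linear forcing.
Homogeneous solution: s_h(n) = A·(-1)^n.
Try particular s_p(n) = pn + q. Substituting:
  pn + q = -(p(n-1) + q) + 7n + 4.
Matching the n-coefficient: p = -p + 7 ⇒ p = \frac{7}{2}.
Matching constants: q = p - q + 4 ⇒ q = \frac{15}{4}.
General: s(n) = A·(-1)^n + \frac{7 n}{2} + \frac{15}{4}.
Apply s(0) = -1: A + \frac{15}{4} = -1 ⇒ A = - \frac{19}{4}.
So s(n) = - \frac{19 \left(-1\right)^{n}}{4} + \frac{7 n}{2} + \frac{15}{4}.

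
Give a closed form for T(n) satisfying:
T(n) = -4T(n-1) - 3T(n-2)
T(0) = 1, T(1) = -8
Characteristic equation: x² + 4x + 3 = 0, which factors as (x - (-1))(x - (-3)) = 0.
Roots r₁ = -1, r₂ = -3 (distinct).
General solution: T(n) = A·(-1)^n + B·(-3)^n.
From T(0) = 1: A + B = 1.
From T(1) = -8: -A - 3B = -8.
Solving: A = - \frac{5}{2}, B = \frac{7}{2}.
So T(n) = - \frac{5 \left(-1\right)^{n}}{2} + \frac{7 \left(-3\right)^{n}}{2}.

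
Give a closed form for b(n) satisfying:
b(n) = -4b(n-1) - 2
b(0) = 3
First-order linear non-homogeneous.
Homogeneous solution: b_h(n) = A·(-4)^n.
Try constant particular solution b_p = K: K = -4K - 2 ⇒ K = - \frac{2}{5}.
General: b(n) = A·(-4)^n - \frac{2}{5}.
Apply b(0) = 3: A - \frac{2}{5} = 3 ⇒ A = \frac{17}{5}.
So b(n) = \frac{17 \left(-4\right)^{n}}{5} - \frac{2}{5}.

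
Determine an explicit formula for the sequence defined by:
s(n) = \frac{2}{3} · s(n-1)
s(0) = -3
Pure geometric recurrence with ratio \frac{2}{3}.
By induction s(n) = s(0) · (\frac{2}{3})^n = - 3 \left(\frac{2}{3}\right)^{n}.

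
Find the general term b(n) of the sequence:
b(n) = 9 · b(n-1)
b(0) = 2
Pure geometric recurrence with ratio 9.
By induction b(n) = b(0) · (9)^n = 2 \cdot 9^{n}.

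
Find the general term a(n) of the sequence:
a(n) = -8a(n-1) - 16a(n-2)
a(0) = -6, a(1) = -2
Characteristic equation: x² + 8x + 16 = 0, which is (x - (-4))².
Repeated root r = -4.
General solution: a(n) = (A + Bn)·(-4)^n.
From a(0) = -6: A = -6.
From a(1) = -2: (A + B)·(-4) = -2 ⇒ B = \frac{13}{2}.
So a(n) = \left(\frac{13 n}{2} - 6\right) \cdot (-4)^n.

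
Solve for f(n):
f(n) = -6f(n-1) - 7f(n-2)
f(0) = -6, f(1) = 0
Characteristic equation: x² + 6x + 7 = 0.
Discriminant Δ = (-6)² + 4·(-7) = 8.
Roots r₁,₂ = (-6 ± √8)/2, so r₁ = -3 + \sqrt{2}, r₂ = -3 - \sqrt{2}.
General solution: f(n) = A·r₁^n + B·r₂^n.
From the initial conditions, A + B = -6 and r₁A + r₂B = 0.
Since r₁ - r₂ = √8: A = (0 - (-6)r₂)/√8 = - \frac{9 \sqrt{2}}{2} - 3, and B = -6 - A = -3 + \frac{9 \sqrt{2}}{2}.
So f(n) = \left(- \frac{9 \sqrt{2}}{2} - 3\right)\left(-3 + \sqrt{2}\right)^n + \left(-3 + \frac{9 \sqrt{2}}{2}\right)\left(-3 - \sqrt{2}\right)^n.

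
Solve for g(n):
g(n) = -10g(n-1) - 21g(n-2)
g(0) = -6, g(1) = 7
Characteristic equation: x² + 10x + 21 = 0, which factors as (x - (-7))(x - (-3)) = 0.
Roots r₁ = -7, r₂ = -3 (distinct).
General solution: g(n) = A·(-7)^n + B·(-3)^n.
From g(0) = -6: A + B = -6.
From g(1) = 7: -7A - 3B = 7.
Solving: A = \frac{11}{4}, B = - \frac{35}{4}.
So g(n) = - \frac{35 \left(-3\right)^{n}}{4} + \frac{11 \left(-7\right)^{n}}{4}.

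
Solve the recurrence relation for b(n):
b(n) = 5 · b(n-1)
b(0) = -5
Pure geometric recurrence with ratio 5.
By induction b(n) = b(0) · (5)^n = - 5 \cdot 5^{n}.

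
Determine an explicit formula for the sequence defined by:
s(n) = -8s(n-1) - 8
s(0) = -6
First-order linear non-homogeneous.
Homogeneous solution: s_h(n) = A·(-8)^n.
Try constant particular solution s_p = K: K = -8K - 8 ⇒ K = - \frac{8}{9}.
General: s(n) = A·(-8)^n - \frac{8}{9}.
Apply s(0) = -6: A - \frac{8}{9} = -6 ⇒ A = - \frac{46}{9}.
So s(n) = - \frac{46 \left(-8\right)^{n}}{9} - \frac{8}{9}.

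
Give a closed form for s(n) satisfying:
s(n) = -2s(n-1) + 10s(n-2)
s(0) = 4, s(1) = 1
Characteristic equation: x² + 2x - 10 = 0.
Discriminant Δ = (-2)² + 4·(10) = 44.
Roots r₁,₂ = (-2 ± √44)/2, so r₁ = -1 + \sqrt{11}, r₂ = - \sqrt{11} - 1.
General solution: s(n) = A·r₁^n + B·r₂^n.
From the initial conditions, A + B = 4 and r₁A + r₂B = 1.
Since r₁ - r₂ = √44: A = (1 - (4)r₂)/√44 = \frac{5 \sqrt{11}}{22} + 2, and B = 4 - A = 2 - \frac{5 \sqrt{11}}{22}.
So s(n) = \left(\frac{5 \sqrt{11}}{22} + 2\right)\left(-1 + \sqrt{11}\right)^n + \left(2 - \frac{5 \sqrt{11}}{22}\right)\left(- \sqrt{11} - 1\right)^n.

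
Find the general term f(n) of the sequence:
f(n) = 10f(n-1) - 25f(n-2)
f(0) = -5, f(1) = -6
Characteristic equation: x² - 10x + 25 = 0, which is (x - (5))².
Repeated root r = 5.
General solution: f(n) = (A + Bn)·(5)^n.
From f(0) = -5: A = -5.
From f(1) = -6: (A + B)·(5) = -6 ⇒ B = \frac{19}{5}.
So f(n) = \left(\frac{19 n}{5} - 5\right) \cdot (5)^n.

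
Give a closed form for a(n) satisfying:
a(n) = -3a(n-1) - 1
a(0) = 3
First-order linear non-homogeneous.
Homogeneous solution: a_h(n) = A·(-3)^n.
Try constant particular solution a_p = K: K = -3K - 1 ⇒ K = - \frac{1}{4}.
General: a(n) = A·(-3)^n - \frac{1}{4}.
Apply a(0) = 3: A - \frac{1}{4} = 3 ⇒ A = \frac{13}{4}.
So a(n) = \frac{13 \left(-3\right)^{n}}{4} - \frac{1}{4}.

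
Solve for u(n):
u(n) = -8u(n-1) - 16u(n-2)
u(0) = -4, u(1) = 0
Characteristic equation: x² + 8x + 16 = 0, which is (x - (-4))².
Repeated root r = -4.
General solution: u(n) = (A + Bn)·(-4)^n.
From u(0) = -4: A = -4.
From u(1) = 0: (A + B)·(-4) = 0 ⇒ B = 4.
So u(n) = \left(4 n - 4\right) \cdot (-4)^n.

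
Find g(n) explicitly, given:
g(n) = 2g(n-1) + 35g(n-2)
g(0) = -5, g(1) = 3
Characteristic equation: x² - 2x - 35 = 0, which factors as (x - (-5))(x - (7)) = 0.
Roots r₁ = -5, r₂ = 7 (distinct).
General solution: g(n) = A·(-5)^n + B·(7)^n.
From g(0) = -5: A + B = -5.
From g(1) = 3: -5A + 7B = 3.
Solving: A = - \frac{19}{6}, B = - \frac{11}{6}.
So g(n) = - \frac{19 \left(-5\right)^{n}}{6} - \frac{11 \cdot 7^{n}}{6}.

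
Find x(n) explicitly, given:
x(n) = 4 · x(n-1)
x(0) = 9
Pure geometric recurrence with ratio 4.
By induction x(n) = x(0) · (4)^n = 9 \cdot 4^{n}.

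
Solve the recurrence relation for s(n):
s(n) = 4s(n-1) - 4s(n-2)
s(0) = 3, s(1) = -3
Characteristic equation: x² - 4x + 4 = 0, which is (x - (2))².
Repeated root r = 2.
General solution: s(n) = (A + Bn)·(2)^n.
From s(0) = 3: A = 3.
From s(1) = -3: (A + B)·(2) = -3 ⇒ B = - \frac{9}{2}.
So s(n) = \left(3 - \frac{9 n}{2}\right) \cdot (2)^n.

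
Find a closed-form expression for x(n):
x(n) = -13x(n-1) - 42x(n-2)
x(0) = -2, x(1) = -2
Characteristic equation: x² + 13x + 42 = 0, which factors as (x - (-6))(x - (-7)) = 0.
Roots r₁ = -6, r₂ = -7 (distinct).
General solution: x(n) = A·(-6)^n + B·(-7)^n.
From x(0) = -2: A + B = -2.
From x(1) = -2: -6A - 7B = -2.
Solving: A = -16, B = 14.
So x(n) = - 16 \left(-6\right)^{n} + 14 \left(-7\right)^{n}.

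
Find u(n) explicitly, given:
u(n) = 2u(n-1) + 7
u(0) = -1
First-order linear non-homogeneous.
Homogeneous solution: u_h(n) = A·(2)^n.
Try constant particular solution u_p = K: K = 2K + 7 ⇒ K = -7.
General: u(n) = A·(2)^n - 7.
Apply u(0) = -1: A - 7 = -1 ⇒ A = 6.
So u(n) = 6 \cdot 2^{n} - 7.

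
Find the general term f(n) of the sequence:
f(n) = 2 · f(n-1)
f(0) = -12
Pure geometric recurrence with ratio 2.
By induction f(n) = f(0) · (2)^n = - 12 \cdot 2^{n}.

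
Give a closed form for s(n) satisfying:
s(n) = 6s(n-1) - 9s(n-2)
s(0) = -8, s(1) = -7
Characteristic equation: x² - 6x + 9 = 0, which is (x - (3))².
Repeated root r = 3.
General solution: s(n) = (A + Bn)·(3)^n.
From s(0) = -8: A = -8.
From s(1) = -7: (A + B)·(3) = -7 ⇒ B = \frac{17}{3}.
So s(n) = \left(\frac{17 n}{3} - 8\right) \cdot (3)^n.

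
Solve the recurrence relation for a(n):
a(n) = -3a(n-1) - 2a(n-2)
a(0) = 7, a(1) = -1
Characteristic equation: x² + 3x + 2 = 0, which factors as (x - (-1))(x - (-2)) = 0.
Roots r₁ = -1, r₂ = -2 (distinct).
General solution: a(n) = A·(-1)^n + B·(-2)^n.
From a(0) = 7: A + B = 7.
From a(1) = -1: -A - 2B = -1.
Solving: A = 13, B = -6.
So a(n) = 13 \left(-1\right)^{n} - 6 \left(-2\right)^{n}.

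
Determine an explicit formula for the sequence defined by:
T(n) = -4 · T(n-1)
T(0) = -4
Pure geometric recurrence with ratio -4.
By induction T(n) = T(0) · (-4)^n = - 4 \left(-4\right)^{n}.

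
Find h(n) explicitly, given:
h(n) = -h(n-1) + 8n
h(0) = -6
First-order linear with linear forcing.
Homogeneous solution: h_h(n) = A·(-1)^n.
Try particular h_p(n) = pn + q. Substituting:
  pn + q = -(p(n-1) + q) + 8n.
Matching the n-coefficient: p = -p + 8 ⇒ p = 4.
Matching constants: q = p - q ⇒ q = 2.
General: h(n) = A·(-1)^n + 4 n + 2.
Apply h(0) = -6: A + 2 = -6 ⇒ A = -8.
So h(n) = - 8 \left(-1\right)^{n} + 4 n + 2.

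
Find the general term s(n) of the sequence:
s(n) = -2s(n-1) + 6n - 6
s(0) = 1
First-order linear with linear forcing.
Homogeneous solution: s_h(n) = A·(-2)^n.
Try particular s_p(n) = pn + q. Substituting:
  pn + q = -2(p(n-1) + q) + 6n - 6.
Matching the n-coefficient: p = -2p + 6 ⇒ p = 2.
Matching constants: q = 2p - 2q - 6 ⇒ q = - \frac{2}{3}.
General: s(n) = A·(-2)^n + 2 n - \frac{2}{3}.
Apply s(0) = 1: A - \frac{2}{3} = 1 ⇒ A = \frac{5}{3}.
So s(n) = \frac{5 \left(-2\right)^{n}}{3} + 2 n - \frac{2}{3}.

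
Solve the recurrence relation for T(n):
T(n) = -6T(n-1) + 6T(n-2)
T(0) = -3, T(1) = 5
Characteristic equation: x² + 6x - 6 = 0.
Discriminant Δ = (-6)² + 4·(6) = 60.
Roots r₁,₂ = (-6 ± √60)/2, so r₁ = -3 + \sqrt{15}, r₂ = - \sqrt{15} - 3.
General solution: T(n) = A·r₁^n + B·r₂^n.
From the initial conditions, A + B = -3 and r₁A + r₂B = 5.
Since r₁ - r₂ = √60: A = (5 - (-3)r₂)/√60 = - \frac{3}{2} - \frac{2 \sqrt{15}}{15}, and B = -3 - A = - \frac{3}{2} + \frac{2 \sqrt{15}}{15}.
So T(n) = \left(- \frac{3}{2} - \frac{2 \sqrt{15}}{15}\right)\left(-3 + \sqrt{15}\right)^n + \left(- \frac{3}{2} + \frac{2 \sqrt{15}}{15}\right)\left(- \sqrt{15} - 3\right)^n.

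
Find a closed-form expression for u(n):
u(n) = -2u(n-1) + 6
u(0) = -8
First-order linear non-homogeneous.
Homogeneous solution: u_h(n) = A·(-2)^n.
Try constant particular solution u_p = K: K = -2K + 6 ⇒ K = 2.
General: u(n) = A·(-2)^n + 2.
Apply u(0) = -8: A + 2 = -8 ⇒ A = -10.
So u(n) = 2 - 10 \left(-2\right)^{n}.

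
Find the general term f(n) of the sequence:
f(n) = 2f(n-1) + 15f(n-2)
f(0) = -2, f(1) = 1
Characteristic equation: x² - 2x - 15 = 0, which factors as (x - (5))(x - (-3)) = 0.
Roots r₁ = 5, r₂ = -3 (distinct).
General solution: f(n) = A·(5)^n + B·(-3)^n.
From f(0) = -2: A + B = -2.
From f(1) = 1: 5A - 3B = 1.
Solving: A = - \frac{5}{8}, B = - \frac{11}{8}.
So f(n) = - \frac{11 \left(-3\right)^{n}}{8} - \frac{5 \cdot 5^{n}}{8}.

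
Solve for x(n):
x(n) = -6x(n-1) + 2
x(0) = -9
First-order linear non-homogeneous.
Homogeneous solution: x_h(n) = A·(-6)^n.
Try constant particular solution x_p = K: K = -6K + 2 ⇒ K = \frac{2}{7}.
General: x(n) = A·(-6)^n + \frac{2}{7}.
Apply x(0) = -9: A + \frac{2}{7} = -9 ⇒ A = - \frac{65}{7}.
So x(n) = \frac{2}{7} - \frac{65 \left(-6\right)^{n}}{7}.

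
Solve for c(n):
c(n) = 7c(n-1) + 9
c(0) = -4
First-order linear non-homogeneous.
Homogeneous solution: c_h(n) = A·(7)^n.
Try constant particular solution c_p = K: K = 7K + 9 ⇒ K = - \frac{3}{2}.
General: c(n) = A·(7)^n - \frac{3}{2}.
Apply c(0) = -4: A - \frac{3}{2} = -4 ⇒ A = - \frac{5}{2}.
So c(n) = - \frac{5 \cdot 7^{n}}{2} - \frac{3}{2}.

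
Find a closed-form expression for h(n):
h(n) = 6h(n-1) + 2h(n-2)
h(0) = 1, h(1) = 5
Characteristic equation: x² - 6x - 2 = 0.
Discriminant Δ = (6)² + 4·(2) = 44.
Roots r₁,₂ = (6 ± √44)/2, so r₁ = 3 + \sqrt{11}, r₂ = 3 - \sqrt{11}.
General solution: h(n) = A·r₁^n + B·r₂^n.
From the initial conditions, A + B = 1 and r₁A + r₂B = 5.
Since r₁ - r₂ = √44: A = (5 - (1)r₂)/√44 = \frac{\sqrt{11}}{11} + \frac{1}{2}, and B = 1 - A = \frac{1}{2} - \frac{\sqrt{11}}{11}.
So h(n) = \left(\frac{\sqrt{11}}{11} + \frac{1}{2}\right)\left(3 + \sqrt{11}\right)^n + \left(\frac{1}{2} - \frac{\sqrt{11}}{11}\right)\left(3 - \sqrt{11}\right)^n.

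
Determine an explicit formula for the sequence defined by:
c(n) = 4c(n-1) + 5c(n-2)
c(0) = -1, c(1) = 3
Characteristic equation: x² - 4x - 5 = 0, which factors as (x - (5))(x - (-1)) = 0.
Roots r₁ = 5, r₂ = -1 (distinct).
General solution: c(n) = A·(5)^n + B·(-1)^n.
From c(0) = -1: A + B = -1.
From c(1) = 3: 5A - B = 3.
Solving: A = \frac{1}{3}, B = - \frac{4}{3}.
So c(n) = - \frac{4 \left(-1\right)^{n}}{3} + \frac{5^{n}}{3}.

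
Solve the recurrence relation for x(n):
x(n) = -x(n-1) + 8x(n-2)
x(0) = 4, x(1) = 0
Characteristic equation: x² + x - 8 = 0.
Discriminant Δ = (-1)² + 4·(8) = 33.
Roots r₁,₂ = (-1 ± √33)/2, so r₁ = - \frac{1}{2} + \frac{\sqrt{33}}{2}, r₂ = - \frac{\sqrt{33}}{2} - \frac{1}{2}.
General solution: x(n) = A·r₁^n + B·r₂^n.
From the initial conditions, A + B = 4 and r₁A + r₂B = 0.
Since r₁ - r₂ = √33: A = (0 - (4)r₂)/√33 = \frac{2 \sqrt{33}}{33} + 2, and B = 4 - A = 2 - \frac{2 \sqrt{33}}{33}.
So x(n) = \left(\frac{2 \sqrt{33}}{33} + 2\right)\left(- \frac{1}{2} + \frac{\sqrt{33}}{2}\right)^n + \left(2 - \frac{2 \sqrt{33}}{33}\right)\left(- \frac{\sqrt{33}}{2} - \frac{1}{2}\right)^n.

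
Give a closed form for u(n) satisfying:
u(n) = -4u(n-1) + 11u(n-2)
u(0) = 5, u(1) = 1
Characteristic equation: x² + 4x - 11 = 0.
Discriminant Δ = (-4)² + 4·(11) = 60.
Roots r₁,₂ = (-4 ± √60)/2, so r₁ = -2 + \sqrt{15}, r₂ = - \sqrt{15} - 2.
General solution: u(n) = A·r₁^n + B·r₂^n.
From the initial conditions, A + B = 5 and r₁A + r₂B = 1.
Since r₁ - r₂ = √60: A = (1 - (5)r₂)/√60 = \frac{11 \sqrt{15}}{30} + \frac{5}{2}, and B = 5 - A = \frac{5}{2} - \frac{11 \sqrt{15}}{30}.
So u(n) = \left(\frac{11 \sqrt{15}}{30} + \frac{5}{2}\right)\left(-2 + \sqrt{15}\right)^n + \left(\frac{5}{2} - \frac{11 \sqrt{15}}{30}\right)\left(- \sqrt{15} - 2\right)^n.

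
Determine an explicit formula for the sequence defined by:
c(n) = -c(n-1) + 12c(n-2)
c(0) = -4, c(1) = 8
Characteristic equation: x² + x - 12 = 0, which factors as (x - (-4))(x - (3)) = 0.
Roots r₁ = -4, r₂ = 3 (distinct).
General solution: c(n) = A·(-4)^n + B·(3)^n.
From c(0) = -4: A + B = -4.
From c(1) = 8: -4A + 3B = 8.
Solving: A = - \frac{20}{7}, B = - \frac{8}{7}.
So c(n) = - \frac{20 \left(-4\right)^{n}}{7} - \frac{8 \cdot 3^{n}}{7}.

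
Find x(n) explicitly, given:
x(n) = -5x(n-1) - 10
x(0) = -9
First-order linear non-homogeneous.
Homogeneous solution: x_h(n) = A·(-5)^n.
Try constant particular solution x_p = K: K = -5K - 10 ⇒ K = - \frac{5}{3}.
General: x(n) = A·(-5)^n - \frac{5}{3}.
Apply x(0) = -9: A - \frac{5}{3} = -9 ⇒ A = - \frac{22}{3}.
So x(n) = - \frac{22 \left(-5\right)^{n}}{3} - \frac{5}{3}.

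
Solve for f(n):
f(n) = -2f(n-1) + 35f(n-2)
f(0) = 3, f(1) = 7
Characteristic equation: x² + 2x - 35 = 0, which factors as (x - (-7))(x - (5)) = 0.
Roots r₁ = -7, r₂ = 5 (distinct).
General solution: f(n) = A·(-7)^n + B·(5)^n.
From f(0) = 3: A + B = 3.
From f(1) = 7: -7A + 5B = 7.
Solving: A = \frac{2}{3}, B = \frac{7}{3}.
So f(n) = \frac{2 \left(-7\right)^{n}}{3} + \frac{7 \cdot 5^{n}}{3}.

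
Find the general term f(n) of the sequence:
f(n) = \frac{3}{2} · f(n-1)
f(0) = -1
Pure geometric recurrence with ratio \frac{3}{2}.
By induction f(n) = f(0) · (\frac{3}{2})^n = - \left(\frac{3}{2}\right)^{n}.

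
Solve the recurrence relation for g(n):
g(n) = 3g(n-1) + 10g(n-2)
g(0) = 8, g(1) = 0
Characteristic equation: x² - 3x - 10 = 0, which factors as (x - (-2))(x - (5)) = 0.
Roots r₁ = -2, r₂ = 5 (distinct).
General solution: g(n) = A·(-2)^n + B·(5)^n.
From g(0) = 8: A + B = 8.
From g(1) = 0: -2A + 5B = 0.
Solving: A = \frac{40}{7}, B = \frac{16}{7}.
So g(n) = \frac{40 \left(-2\right)^{n}}{7} + \frac{16 \cdot 5^{n}}{7}.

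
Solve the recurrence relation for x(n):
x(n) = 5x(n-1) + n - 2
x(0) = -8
First-order linear with linear forcing.
Homogeneous solution: x_h(n) = A·(5)^n.
Try particular x_p(n) = pn + q. Substituting:
  pn + q = 5(p(n-1) + q) + n - 2.
Matching the n-coefficient: p = 5p + 1 ⇒ p = - \frac{1}{4}.
Matching constants: q = -5p + 5q - 2 ⇒ q = \frac{3}{16}.
General: x(n) = A·(5)^n - \frac{n}{4} + \frac{3}{16}.
Apply x(0) = -8: A + \frac{3}{16} = -8 ⇒ A = - \frac{131}{16}.
So x(n) = - \frac{131 \cdot 5^{n}}{16} - \frac{n}{4} + \frac{3}{16}.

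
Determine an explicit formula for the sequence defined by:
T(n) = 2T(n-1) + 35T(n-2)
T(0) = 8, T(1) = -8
Characteristic equation: x² - 2x - 35 = 0, which factors as (x - (-5))(x - (7)) = 0.
Roots r₁ = -5, r₂ = 7 (distinct).
General solution: T(n) = A·(-5)^n + B·(7)^n.
From T(0) = 8: A + B = 8.
From T(1) = -8: -5A + 7B = -8.
Solving: A = \frac{16}{3}, B = \frac{8}{3}.
So T(n) = \frac{16 \left(-5\right)^{n}}{3} + \frac{8 \cdot 7^{n}}{3}.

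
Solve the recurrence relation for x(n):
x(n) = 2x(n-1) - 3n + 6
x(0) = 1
First-order linear with linear forcing.
Homogeneous solution: x_h(n) = A·(2)^n.
Try particular x_p(n) = pn + q. Substituting:
  pn + q = 2(p(n-1) + q) - 3n + 6.
Matching the n-coefficient: p = 2p - 3 ⇒ p = 3.
Matching constants: q = -2p + 2q + 6 ⇒ q = 0.
General: x(n) = A·(2)^n + 3 n + 0.
Apply x(0) = 1: A + 0 = 1 ⇒ A = 1.
So x(n) = 2^{n} + 3 n.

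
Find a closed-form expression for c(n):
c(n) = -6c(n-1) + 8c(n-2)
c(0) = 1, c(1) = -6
Characteristic equation: x² + 6x - 8 = 0.
Discriminant Δ = (-6)² + 4·(8) = 68.
Roots r₁,₂ = (-6 ± √68)/2, so r₁ = -3 + \sqrt{17}, r₂ = - \sqrt{17} - 3.
General solution: c(n) = A·r₁^n + B·r₂^n.
From the initial conditions, A + B = 1 and r₁A + r₂B = -6.
Since r₁ - r₂ = √68: A = (-6 - (1)r₂)/√68 = \frac{1}{2} - \frac{3 \sqrt{17}}{34}, and B = 1 - A = \frac{3 \sqrt{17}}{34} + \frac{1}{2}.
So c(n) = \left(\frac{1}{2} - \frac{3 \sqrt{17}}{34}\right)\left(-3 + \sqrt{17}\right)^n + \left(\frac{3 \sqrt{17}}{34} + \frac{1}{2}\right)\left(- \sqrt{17} - 3\right)^n.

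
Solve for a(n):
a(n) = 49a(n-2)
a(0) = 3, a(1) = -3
Characteristic equation: x² - 49 = 0, which factors as (x - (7))(x - (-7)) = 0.
Roots r₁ = 7, r₂ = -7 (distinct).
General solution: a(n) = A·(7)^n + B·(-7)^n.
From a(0) = 3: A + B = 3.
From a(1) = -3: 7A - 7B = -3.
Solving: A = \frac{9}{7}, B = \frac{12}{7}.
So a(n) = \frac{12 \left(-7\right)^{n}}{7} + \frac{9 \cdot 7^{n}}{7}.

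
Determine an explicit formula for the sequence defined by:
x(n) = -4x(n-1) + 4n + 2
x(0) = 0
First-order linear with linear forcing.
Homogeneous solution: x_h(n) = A·(-4)^n.
Try particular x_p(n) = pn + q. Substituting:
  pn + q = -4(p(n-1) + q) + 4n + 2.
Matching the n-coefficient: p = -4p + 4 ⇒ p = \frac{4}{5}.
Matching constants: q = 4p - 4q + 2 ⇒ q = \frac{26}{25}.
General: x(n) = A·(-4)^n + \frac{4 n}{5} + \frac{26}{25}.
Apply x(0) = 0: A + \frac{26}{25} = 0 ⇒ A = - \frac{26}{25}.
So x(n) = - \frac{26 \left(-4\right)^{n}}{25} + \frac{4 n}{5} + \frac{26}{25}.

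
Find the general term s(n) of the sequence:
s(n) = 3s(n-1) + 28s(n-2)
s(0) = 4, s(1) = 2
Characteristic equation: x² - 3x - 28 = 0, which factors as (x - (7))(x - (-4)) = 0.
Roots r₁ = 7, r₂ = -4 (distinct).
General solution: s(n) = A·(7)^n + B·(-4)^n.
From s(0) = 4: A + B = 4.
From s(1) = 2: 7A - 4B = 2.
Solving: A = \frac{18}{11}, B = \frac{26}{11}.
So s(n) = \frac{26 \left(-4\right)^{n}}{11} + \frac{18 \cdot 7^{n}}{11}.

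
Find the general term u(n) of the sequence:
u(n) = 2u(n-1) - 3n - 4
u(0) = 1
First-order linear with linear forcing.
Homogeneous solution: u_h(n) = A·(2)^n.
Try particular u_p(n) = pn + q. Substituting:
  pn + q = 2(p(n-1) + q) - 3n - 4.
Matching the n-coefficient: p = 2p - 3 ⇒ p = 3.
Matching constants: q = -2p + 2q - 4 ⇒ q = 10.
General: u(n) = A·(2)^n + 3 n + 10.
Apply u(0) = 1: A + 10 = 1 ⇒ A = -9.
So u(n) = - 9 \cdot 2^{n} + 3 n + 10.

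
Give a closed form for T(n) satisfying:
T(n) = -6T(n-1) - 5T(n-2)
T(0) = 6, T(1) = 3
Characteristic equation: x² + 6x + 5 = 0, which factors as (x - (-1))(x - (-5)) = 0.
Roots r₁ = -1, r₂ = -5 (distinct).
General solution: T(n) = A·(-1)^n + B·(-5)^n.
From T(0) = 6: A + B = 6.
From T(1) = 3: -A - 5B = 3.
Solving: A = \frac{33}{4}, B = - \frac{9}{4}.
So T(n) = \frac{33 \left(-1\right)^{n}}{4} - \frac{9 \left(-5\right)^{n}}{4}.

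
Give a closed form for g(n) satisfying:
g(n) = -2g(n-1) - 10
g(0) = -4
First-order linear non-homogeneous.
Homogeneous solution: g_h(n) = A·(-2)^n.
Try constant particular solution g_p = K: K = -2K - 10 ⇒ K = - \frac{10}{3}.
General: g(n) = A·(-2)^n - \frac{10}{3}.
Apply g(0) = -4: A - \frac{10}{3} = -4 ⇒ A = - \frac{2}{3}.
So g(n) = - \frac{2 \left(-2\right)^{n}}{3} - \frac{10}{3}.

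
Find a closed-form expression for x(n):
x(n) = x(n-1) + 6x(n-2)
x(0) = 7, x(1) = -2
Characteristic equation: x² - x - 6 = 0, which factors as (x - (3))(x - (-2)) = 0.
Roots r₁ = 3, r₂ = -2 (distinct).
General solution: x(n) = A·(3)^n + B·(-2)^n.
From x(0) = 7: A + B = 7.
From x(1) = -2: 3A - 2B = -2.
Solving: A = \frac{12}{5}, B = \frac{23}{5}.
So x(n) = \frac{23 \left(-2\right)^{n}}{5} + \frac{12 \cdot 3^{n}}{5}.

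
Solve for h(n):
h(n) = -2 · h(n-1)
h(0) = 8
Pure geometric recurrence with ratio -2.
By induction h(n) = h(0) · (-2)^n = 8 \left(-2\right)^{n}.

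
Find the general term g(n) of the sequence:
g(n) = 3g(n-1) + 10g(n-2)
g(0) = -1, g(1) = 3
Characteristic equation: x² - 3x - 10 = 0, which factors as (x - (-2))(x - (5)) = 0.
Roots r₁ = -2, r₂ = 5 (distinct).
General solution: g(n) = A·(-2)^n + B·(5)^n.
From g(0) = -1: A + B = -1.
From g(1) = 3: -2A + 5B = 3.
Solving: A = - \frac{8}{7}, B = \frac{1}{7}.
So g(n) = - \frac{8 \left(-2\right)^{n}}{7} + \frac{5^{n}}{7}.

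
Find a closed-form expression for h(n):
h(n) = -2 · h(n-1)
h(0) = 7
Pure geometric recurrence with ratio -2.
By induction h(n) = h(0) · (-2)^n = 7 \left(-2\right)^{n}.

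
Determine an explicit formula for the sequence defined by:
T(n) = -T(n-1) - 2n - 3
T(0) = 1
First-order linear with linear forcing.
Homogeneous solution: T_h(n) = A·(-1)^n.
Try particular T_p(n) = pn + q. Substituting:
  pn + q = -(p(n-1) + q) - 2n - 3.
Matching the n-coefficient: p = -p - 2 ⇒ p = -1.
Matching constants: q = p - q - 3 ⇒ q = -2.
General: T(n) = A·(-1)^n - n - 2.
Apply T(0) = 1: A - 2 = 1 ⇒ A = 3.
So T(n) = 3 \left(-1\right)^{n} - n - 2.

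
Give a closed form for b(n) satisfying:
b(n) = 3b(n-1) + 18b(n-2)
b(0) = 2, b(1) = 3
Characteristic equation: x² - 3x - 18 = 0, which factors as (x - (-3))(x - (6)) = 0.
Roots r₁ = -3, r₂ = 6 (distinct).
General solution: b(n) = A·(-3)^n + B·(6)^n.
From b(0) = 2: A + B = 2.
From b(1) = 3: -3A + 6B = 3.
Solving: A = 1, B = 1.
So b(n) = \left(-3\right)^{n} + 6^{n}.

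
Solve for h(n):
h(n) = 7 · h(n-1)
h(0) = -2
Pure geometric recurrence with ratio 7.
By induction h(n) = h(0) · (7)^n = - 2 \cdot 7^{n}.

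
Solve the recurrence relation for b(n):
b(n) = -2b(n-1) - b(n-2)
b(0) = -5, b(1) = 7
Characteristic equation: x² + 2x + 1 = 0, which is (x - (-1))².
Repeated root r = -1.
General solution: b(n) = (A + Bn)·(-1)^n.
From b(0) = -5: A = -5.
From b(1) = 7: (A + B)·(-1) = 7 ⇒ B = -2.
So b(n) = \left(- 2 n - 5\right) \cdot (-1)^n.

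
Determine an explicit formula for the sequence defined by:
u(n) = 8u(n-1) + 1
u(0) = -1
First-order linear non-homogeneous.
Homogeneous solution: u_h(n) = A·(8)^n.
Try constant particular solution u_p = K: K = 8K + 1 ⇒ K = - \frac{1}{7}.
General: u(n) = A·(8)^n - \frac{1}{7}.
Apply u(0) = -1: A - \frac{1}{7} = -1 ⇒ A = - \frac{6}{7}.
So u(n) = - \frac{6 \cdot 8^{n}}{7} - \frac{1}{7}.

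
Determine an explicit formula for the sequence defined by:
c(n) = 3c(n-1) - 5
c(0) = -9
First-order linear non-homogeneous.
Homogeneous solution: c_h(n) = A·(3)^n.
Try constant particular solution c_p = K: K = 3K - 5 ⇒ K = \frac{5}{2}.
General: c(n) = A·(3)^n + \frac{5}{2}.
Apply c(0) = -9: A + \frac{5}{2} = -9 ⇒ A = - \frac{23}{2}.
So c(n) = \frac{5}{2} - \frac{23 \cdot 3^{n}}{2}.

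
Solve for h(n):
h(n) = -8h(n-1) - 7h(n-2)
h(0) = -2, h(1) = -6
Characteristic equation: x² + 8x + 7 = 0, which factors as (x - (-1))(x - (-7)) = 0.
Roots r₁ = -1, r₂ = -7 (distinct).
General solution: h(n) = A·(-1)^n + B·(-7)^n.
From h(0) = -2: A + B = -2.
From h(1) = -6: -A - 7B = -6.
Solving: A = - \frac{10}{3}, B = \frac{4}{3}.
So h(n) = - \frac{10 \left(-1\right)^{n}}{3} + \frac{4 \left(-7\right)^{n}}{3}.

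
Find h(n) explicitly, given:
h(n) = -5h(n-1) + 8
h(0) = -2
First-order linear non-homogeneous.
Homogeneous solution: h_h(n) = A·(-5)^n.
Try constant particular solution h_p = K: K = -5K + 8 ⇒ K = \frac{4}{3}.
General: h(n) = A·(-5)^n + \frac{4}{3}.
Apply h(0) = -2: A + \frac{4}{3} = -2 ⇒ A = - \frac{10}{3}.
So h(n) = \frac{4}{3} - \frac{10 \left(-5\right)^{n}}{3}.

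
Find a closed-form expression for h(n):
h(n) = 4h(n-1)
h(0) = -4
This is a homogeneous first-order recurrence with ratio 4.
By induction h(n) = h(0) · (4)^n = - 4 \cdot 4^{n}.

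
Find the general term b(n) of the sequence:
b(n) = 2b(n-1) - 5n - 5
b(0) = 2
First-order linear with linear forcing.
Homogeneous solution: b_h(n) = A·(2)^n.
Try particular b_p(n) = pn + q. Substituting:
  pn + q = 2(p(n-1) + q) - 5n - 5.
Matching the n-coefficient: p = 2p - 5 ⇒ p = 5.
Matching constants: q = -2p + 2q - 5 ⇒ q = 15.
General: b(n) = A·(2)^n + 5 n + 15.
Apply b(0) = 2: A + 15 = 2 ⇒ A = -13.
So b(n) = - 13 \cdot 2^{n} + 5 n + 15.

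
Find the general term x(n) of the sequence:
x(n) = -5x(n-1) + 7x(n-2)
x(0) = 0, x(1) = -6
Characteristic equation: x² + 5x - 7 = 0.
Discriminant Δ = (-5)² + 4·(7) = 53.
Roots r₁,₂ = (-5 ± √53)/2, so r₁ = - \frac{5}{2} + \frac{\sqrt{53}}{2}, r₂ = - \frac{\sqrt{53}}{2} - \frac{5}{2}.
General solution: x(n) = A·r₁^n + B·r₂^n.
From the initial conditions, A + B = 0 and r₁A + r₂B = -6.
Since r₁ - r₂ = √53: A = (-6 - (0)r₂)/√53 = - \frac{6 \sqrt{53}}{53}, and B = 0 - A = \frac{6 \sqrt{53}}{53}.
So x(n) = \left(- \frac{6 \sqrt{53}}{53}\right)\left(- \frac{5}{2} + \frac{\sqrt{53}}{2}\right)^n + \left(\frac{6 \sqrt{53}}{53}\right)\left(- \frac{\sqrt{53}}{2} - \frac{5}{2}\right)^n.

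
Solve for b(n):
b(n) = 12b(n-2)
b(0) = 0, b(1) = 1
Characteristic equation: x² - 12 = 0.
Discriminant Δ = (0)² + 4·(12) = 48.
Roots r₁,₂ = (0 ± √48)/2, so r₁ = 2 \sqrt{3}, r₂ = - 2 \sqrt{3}.
General solution: b(n) = A·r₁^n + B·r₂^n.
From the initial conditions, A + B = 0 and r₁A + r₂B = 1.
Since r₁ - r₂ = √48: A = (1 - (0)r₂)/√48 = \frac{\sqrt{3}}{12}, and B = 0 - A = - \frac{\sqrt{3}}{12}.
So b(n) = \left(\frac{\sqrt{3}}{12}\right)\left(2 \sqrt{3}\right)^n + \left(- \frac{\sqrt{3}}{12}\right)\left(- 2 \sqrt{3}\right)^n.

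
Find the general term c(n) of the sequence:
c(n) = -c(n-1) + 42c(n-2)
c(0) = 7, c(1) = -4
Characteristic equation: x² + x - 42 = 0, which factors as (x - (6))(x - (-7)) = 0.
Roots r₁ = 6, r₂ = -7 (distinct).
General solution: c(n) = A·(6)^n + B·(-7)^n.
From c(0) = 7: A + B = 7.
From c(1) = -4: 6A - 7B = -4.
Solving: A = \frac{45}{13}, B = \frac{46}{13}.
So c(n) = \frac{46 \left(-7\right)^{n}}{13} + \frac{45 \cdot 6^{n}}{13}.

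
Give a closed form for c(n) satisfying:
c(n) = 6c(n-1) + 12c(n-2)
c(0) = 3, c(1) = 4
Characteristic equation: x² - 6x - 12 = 0.
Discriminant Δ = (6)² + 4·(12) = 84.
Roots r₁,₂ = (6 ± √84)/2, so r₁ = 3 + \sqrt{21}, r₂ = 3 - \sqrt{21}.
General solution: c(n) = A·r₁^n + B·r₂^n.
From the initial conditions, A + B = 3 and r₁A + r₂B = 4.
Since r₁ - r₂ = √84: A = (4 - (3)r₂)/√84 = \frac{3}{2} - \frac{5 \sqrt{21}}{42}, and B = 3 - A = \frac{5 \sqrt{21}}{42} + \frac{3}{2}.
So c(n) = \left(\frac{3}{2} - \frac{5 \sqrt{21}}{42}\right)\left(3 + \sqrt{21}\right)^n + \left(\frac{5 \sqrt{21}}{42} + \frac{3}{2}\right)\left(3 - \sqrt{21}\right)^n.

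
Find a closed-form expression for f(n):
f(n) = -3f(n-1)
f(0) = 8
This is a homogeneous first-order recurrence with ratio -3.
By induction f(n) = f(0) · (-3)^n = 8 \left(-3\right)^{n}.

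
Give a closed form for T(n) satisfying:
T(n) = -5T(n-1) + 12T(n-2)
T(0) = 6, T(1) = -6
Characteristic equation: x² + 5x - 12 = 0.
Discriminant Δ = (-5)² + 4·(12) = 73.
Roots r₁,₂ = (-5 ± √73)/2, so r₁ = - \frac{5}{2} + \frac{\sqrt{73}}{2}, r₂ = - \frac{\sqrt{73}}{2} - \frac{5}{2}.
General solution: T(n) = A·r₁^n + B·r₂^n.
From the initial conditions, A + B = 6 and r₁A + r₂B = -6.
Since r₁ - r₂ = √73: A = (-6 - (6)r₂)/√73 = \frac{9 \sqrt{73}}{73} + 3, and B = 6 - A = 3 - \frac{9 \sqrt{73}}{73}.
So T(n) = \left(\frac{9 \sqrt{73}}{73} + 3\right)\left(- \frac{5}{2} + \frac{\sqrt{73}}{2}\right)^n + \left(3 - \frac{9 \sqrt{73}}{73}\right)\left(- \frac{\sqrt{73}}{2} - \frac{5}{2}\right)^n.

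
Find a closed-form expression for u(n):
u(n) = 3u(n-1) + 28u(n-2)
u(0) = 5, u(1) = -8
Characteristic equation: x² - 3x - 28 = 0, which factors as (x - (7))(x - (-4)) = 0.
Roots r₁ = 7, r₂ = -4 (distinct).
General solution: u(n) = A·(7)^n + B·(-4)^n.
From u(0) = 5: A + B = 5.
From u(1) = -8: 7A - 4B = -8.
Solving: A = \frac{12}{11}, B = \frac{43}{11}.
So u(n) = \frac{43 \left(-4\right)^{n}}{11} + \frac{12 \cdot 7^{n}}{11}.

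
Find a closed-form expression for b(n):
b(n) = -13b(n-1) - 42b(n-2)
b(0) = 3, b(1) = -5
Characteristic equation: x² + 13x + 42 = 0, which factors as (x - (-6))(x - (-7)) = 0.
Roots r₁ = -6, r₂ = -7 (distinct).
General solution: b(n) = A·(-6)^n + B·(-7)^n.
From b(0) = 3: A + B = 3.
From b(1) = -5: -6A - 7B = -5.
Solving: A = 16, B = -13.
So b(n) = 16 \left(-6\right)^{n} - 13 \left(-7\right)^{n}.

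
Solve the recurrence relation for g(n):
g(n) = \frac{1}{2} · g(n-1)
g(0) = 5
Pure geometric recurrence with ratio \frac{1}{2}.
By induction g(n) = g(0) · (\frac{1}{2})^n = 5 \cdot 2^{- n}.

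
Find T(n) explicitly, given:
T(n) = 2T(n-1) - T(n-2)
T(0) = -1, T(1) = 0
Characteristic equation: x² - 2x + 1 = 0, which is (x - (1))².
Repeated root r = 1.
General solution: T(n) = (A + Bn)·(1)^n.
From T(0) = -1: A = -1.
From T(1) = 0: (A + B)·(1) = 0 ⇒ B = 1.
So T(n) = \left(n - 1\right) \cdot (1)^n.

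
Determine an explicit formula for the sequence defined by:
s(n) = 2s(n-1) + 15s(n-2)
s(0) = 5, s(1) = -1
Characteristic equation: x² - 2x - 15 = 0, which factors as (x - (5))(x - (-3)) = 0.
Roots r₁ = 5, r₂ = -3 (distinct).
General solution: s(n) = A·(5)^n + B·(-3)^n.
From s(0) = 5: A + B = 5.
From s(1) = -1: 5A - 3B = -1.
Solving: A = \frac{7}{4}, B = \frac{13}{4}.
So s(n) = \frac{13 \left(-3\right)^{n}}{4} + \frac{7 \cdot 5^{n}}{4}.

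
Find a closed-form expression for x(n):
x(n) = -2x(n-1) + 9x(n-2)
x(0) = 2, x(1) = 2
Characteristic equation: x² + 2x - 9 = 0.
Discriminant Δ = (-2)² + 4·(9) = 40.
Roots r₁,₂ = (-2 ± √40)/2, so r₁ = -1 + \sqrt{10}, r₂ = - \sqrt{10} - 1.
General solution: x(n) = A·r₁^n + B·r₂^n.
From the initial conditions, A + B = 2 and r₁A + r₂B = 2.
Since r₁ - r₂ = √40: A = (2 - (2)r₂)/√40 = \frac{\sqrt{10}}{5} + 1, and B = 2 - A = 1 - \frac{\sqrt{10}}{5}.
So x(n) = \left(\frac{\sqrt{10}}{5} + 1\right)\left(-1 + \sqrt{10}\right)^n + \left(1 - \frac{\sqrt{10}}{5}\right)\left(- \sqrt{10} - 1\right)^n.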